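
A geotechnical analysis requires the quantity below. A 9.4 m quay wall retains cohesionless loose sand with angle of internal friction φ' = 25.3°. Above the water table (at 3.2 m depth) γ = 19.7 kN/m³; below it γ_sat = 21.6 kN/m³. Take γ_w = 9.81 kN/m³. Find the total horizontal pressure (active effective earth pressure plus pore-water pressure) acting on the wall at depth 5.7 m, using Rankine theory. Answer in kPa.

61.6 kPa

K_a = (1 − sin φ)/(1 + sin φ) = 0.4012.
γ' = 21.6 − 9.81 = 11.79 kN/m³.
Effective vertical stress at 5.7 m: σ'_v = 19.7×3.2 + 11.79×2.50 = 92.52 kPa.
σ'_h = K_a σ'_v = 0.4012 × 92.52 = 37.12 kPa; u = γ_w × 2.50 = 24.53 kPa.
Total σ_h = 37.12 + 24.53 = 61.64 kPa.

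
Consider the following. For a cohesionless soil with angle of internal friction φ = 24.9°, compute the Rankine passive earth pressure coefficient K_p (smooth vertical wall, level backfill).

2.45

K_p = (1 + sin φ)/(1 − sin φ) = tan²(45° + 24.9°/2) = 2.454.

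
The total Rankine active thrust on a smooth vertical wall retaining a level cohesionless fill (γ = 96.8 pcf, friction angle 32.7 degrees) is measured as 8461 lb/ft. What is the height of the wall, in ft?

K_a = 0.2985. P_a = ½ K_a γ H² ⇒ H = √(2P_a/(K_a γ)).
H = √(2×8461/(0.2985×96.8)) = 24.20 ft.

24.2 ft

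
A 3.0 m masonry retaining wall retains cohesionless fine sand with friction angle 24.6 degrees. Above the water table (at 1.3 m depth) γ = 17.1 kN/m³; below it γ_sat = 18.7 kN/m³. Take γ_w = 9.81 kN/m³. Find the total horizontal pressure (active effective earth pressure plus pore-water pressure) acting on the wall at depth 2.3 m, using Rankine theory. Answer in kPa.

22.6 kPa

K_a = (1 − sin φ)/(1 + sin φ) = 0.4121.
γ' = 18.7 − 9.81 = 8.890 kN/m³.
Effective vertical stress at 2.3 m: σ'_v = 17.1×1.3 + 8.890×1.000 = 31.12 kPa.
σ'_h = K_a σ'_v = 0.4121 × 31.12 = 12.83 kPa; u = γ_w × 1.000 = 9.810 kPa.
Total σ_h = 12.83 + 9.810 = 22.64 kPa.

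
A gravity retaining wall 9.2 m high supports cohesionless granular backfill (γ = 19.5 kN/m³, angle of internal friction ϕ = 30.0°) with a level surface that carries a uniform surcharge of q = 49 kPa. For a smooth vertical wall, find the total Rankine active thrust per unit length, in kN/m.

425 kN/m

K_a = tan²(45° − φ/2) = 0.3333.
Soil triangle: ½ K_a γ H² = 0.5×0.3333×19.5×9.2² = 275.1 kN/m.
Surcharge rectangle: K_a q H = 0.3333×49×9.2 = 150.3 kN/m.
Total = 275.1 + 150.3 = 425.3 kN/m.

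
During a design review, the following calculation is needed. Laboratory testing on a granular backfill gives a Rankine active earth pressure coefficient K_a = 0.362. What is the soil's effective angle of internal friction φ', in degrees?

K_a = tan²(45° − φ/2) ⇒ 45° − φ/2 = arctan(√0.362) = 31.03°.
φ = 2(45° − 31.03°) = 27.93°.

27.9°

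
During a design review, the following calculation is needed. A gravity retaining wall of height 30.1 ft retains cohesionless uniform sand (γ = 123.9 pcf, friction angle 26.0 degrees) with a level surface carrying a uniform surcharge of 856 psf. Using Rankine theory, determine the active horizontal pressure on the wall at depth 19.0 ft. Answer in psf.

1250 psf

K_a = (1 − sin φ)/(1 + sin φ) = 0.3905.
σ_v = γz + q = 123.9 × 19.0 + 856 = 3210 psf.
σ_h = K_a σ_v = 0.3905 × 3210 = 1253 psf.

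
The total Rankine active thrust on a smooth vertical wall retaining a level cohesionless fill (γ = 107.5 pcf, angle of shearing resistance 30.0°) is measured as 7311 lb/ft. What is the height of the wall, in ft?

20.2 ft

K_a = 0.3333. P_a = ½ K_a γ H² ⇒ H = √(2P_a/(K_a γ)).
H = √(2×7311/(0.3333×107.5)) = 20.20 ft.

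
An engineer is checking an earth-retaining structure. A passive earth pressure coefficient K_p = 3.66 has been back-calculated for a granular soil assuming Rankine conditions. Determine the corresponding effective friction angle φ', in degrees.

34.8°

K_p = (1+sin φ)/(1−sin φ) ⇒ sin φ = (K_p − 1)/(K_p + 1) = 0.5708.
φ = arcsin(0.5708) = 34.81°.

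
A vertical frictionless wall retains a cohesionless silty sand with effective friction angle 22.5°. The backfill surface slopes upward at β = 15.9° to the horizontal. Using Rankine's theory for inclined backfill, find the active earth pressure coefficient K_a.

0.544

K_a = cos β · (cos β − √(cos²β − cos²φ)) / (cos β + √(cos²β − cos²φ)).
cos β = 0.9617, cos φ = 0.9239, √(cos²β − cos²φ) = 0.2672.
K_a = 0.9617 × (0.9617 − 0.2672)/(0.9617 + 0.2672) = 0.5435.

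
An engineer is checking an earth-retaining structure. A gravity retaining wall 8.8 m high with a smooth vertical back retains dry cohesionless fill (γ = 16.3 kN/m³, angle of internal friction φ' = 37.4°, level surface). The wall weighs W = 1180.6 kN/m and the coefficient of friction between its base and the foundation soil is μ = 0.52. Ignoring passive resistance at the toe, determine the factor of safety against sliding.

3.98

K_a = tan²(45° − 37.4°/2) = 0.2443.
P_a = ½K_aγH² = 0.5×0.2443×16.3×8.8² = 154.2 kN/m, acting at H/3 = 2.933 m above the base.
FS_sliding = μW / P_a = 0.52×1180.6 / 154.2 = 3.982.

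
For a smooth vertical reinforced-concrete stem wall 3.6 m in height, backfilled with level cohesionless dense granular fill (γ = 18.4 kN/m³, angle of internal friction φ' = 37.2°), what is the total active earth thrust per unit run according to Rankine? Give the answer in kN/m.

29.4 kN/m

K_a = tan²(45° − φ/2) = 0.2464.
P_a = ½ K_a γ H² = 0.5 × 0.2464 × 18.4 × 3.6² = 29.38 kN/m.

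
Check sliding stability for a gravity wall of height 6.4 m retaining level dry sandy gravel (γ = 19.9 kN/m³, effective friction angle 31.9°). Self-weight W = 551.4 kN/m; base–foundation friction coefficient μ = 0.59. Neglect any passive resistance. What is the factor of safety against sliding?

2.59

K_a = tan²(45° − 31.9°/2) = 0.3085.
P_a = ½K_aγH² = 0.5×0.3085×19.9×6.4² = 125.7 kN/m, acting at H/3 = 2.133 m above the base.
FS_sliding = μW / P_a = 0.59×551.4 / 125.7 = 2.587.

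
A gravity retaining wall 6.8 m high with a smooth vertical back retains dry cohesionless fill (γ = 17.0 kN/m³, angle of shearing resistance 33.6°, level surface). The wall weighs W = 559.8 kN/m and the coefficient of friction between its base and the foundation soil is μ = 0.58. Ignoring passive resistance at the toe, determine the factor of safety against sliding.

K_a = tan²(45° − 33.6°/2) = 0.2875.
P_a = ½K_aγH² = 0.5×0.2875×17.0×6.8² = 113.0 kN/m, acting at H/3 = 2.267 m above the base.
FS_sliding = μW / P_a = 0.58×559.8 / 113.0 = 2.873.

2.87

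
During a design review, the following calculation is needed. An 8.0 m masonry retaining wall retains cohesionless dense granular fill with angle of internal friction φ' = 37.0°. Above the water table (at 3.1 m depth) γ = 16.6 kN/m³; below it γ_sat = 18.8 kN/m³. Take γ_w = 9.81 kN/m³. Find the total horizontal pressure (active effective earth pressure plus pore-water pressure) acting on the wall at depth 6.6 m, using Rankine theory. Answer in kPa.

K_a = (1 − sin φ)/(1 + sin φ) = 0.2486.
γ' = 18.8 − 9.81 = 8.990 kN/m³.
Effective vertical stress at 6.6 m: σ'_v = 16.6×3.1 + 8.990×3.50 = 82.93 kPa.
σ'_h = K_a σ'_v = 0.2486 × 82.93 = 20.61 kPa; u = γ_w × 3.50 = 34.34 kPa.
Total σ_h = 20.61 + 34.34 = 54.95 kPa.

54.9 kPa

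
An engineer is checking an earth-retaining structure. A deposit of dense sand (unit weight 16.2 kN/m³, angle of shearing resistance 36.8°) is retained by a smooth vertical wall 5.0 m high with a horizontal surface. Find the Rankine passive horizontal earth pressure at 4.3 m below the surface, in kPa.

K_p = (1 + sin φ)/(1 − sin φ) = 3.988.
σ_h = K_p γ z = 3.988 × 16.2 × 4.3 = 277.8 kPa.

278 kPa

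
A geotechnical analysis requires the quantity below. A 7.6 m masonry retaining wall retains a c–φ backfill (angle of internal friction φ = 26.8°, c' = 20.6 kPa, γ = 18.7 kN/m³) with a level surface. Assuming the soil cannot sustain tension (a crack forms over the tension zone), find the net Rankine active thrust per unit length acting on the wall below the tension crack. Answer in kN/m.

57.2 kN/m

K_a = 0.3785; √K_a = 0.6152.
Tension-crack depth z_c = 2c/(γ√K_a) = 2×20.6/(18.7×0.6152) = 3.581 m.
σ_a at base = K_a γ H − 2c√K_a = 0.3785×18.7×7.6 − 2×20.6×0.6152 = 28.44 kPa.
P_a = ½ × 28.44 × (H − z_c) = 0.5×28.44×4.019 = 57.15 kN/m.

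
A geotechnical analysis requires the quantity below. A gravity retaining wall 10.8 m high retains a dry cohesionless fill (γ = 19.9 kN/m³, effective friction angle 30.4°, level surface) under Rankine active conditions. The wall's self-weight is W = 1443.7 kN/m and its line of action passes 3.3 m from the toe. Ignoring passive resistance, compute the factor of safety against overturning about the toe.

K_a = tan²(45° − 30.4°/2) = 0.3280.
P_a = ½K_aγH² = 0.5×0.3280×19.9×10.8² = 380.7 kN/m, acting at H/3 = 3.600 m above the base.
Overturning moment M_o = P_a × H/3 = 380.7 × 3.600 = 1370.
Resisting moment M_r = W × 3.3 = 1443.7 × 3.3 = 4764.
FS_overturning = M_r/M_o = 4764/1370 = 3.477.

3.48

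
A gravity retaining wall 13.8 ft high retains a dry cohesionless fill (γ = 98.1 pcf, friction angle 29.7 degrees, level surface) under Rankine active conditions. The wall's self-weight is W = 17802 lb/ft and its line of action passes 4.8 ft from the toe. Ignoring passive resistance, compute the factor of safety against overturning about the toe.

K_a = tan²(45° − 29.7°/2) = 0.3374.
P_a = ½K_aγH² = 0.5×0.3374×98.1×13.8² = 3152 lb/ft, acting at H/3 = 4.600 ft above the base.
Overturning moment M_o = P_a × H/3 = 3152 × 4.600 = 14500.
Resisting moment M_r = W × 4.8 = 17802 × 4.8 = 85450.
FS_overturning = M_r/M_o = 85450/14500 = 5.894.

5.89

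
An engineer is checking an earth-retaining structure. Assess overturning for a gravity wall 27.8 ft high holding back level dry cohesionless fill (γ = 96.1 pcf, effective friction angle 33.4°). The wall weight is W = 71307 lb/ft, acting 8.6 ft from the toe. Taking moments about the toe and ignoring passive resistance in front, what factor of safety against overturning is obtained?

6.15

K_a = tan²(45° − 33.4°/2) = 0.2899.
P_a = ½K_aγH² = 0.5×0.2899×96.1×27.8² = 10770 lb/ft, acting at H/3 = 9.267 ft above the base.
Overturning moment M_o = P_a × H/3 = 10770 × 9.267 = 99770.
Resisting moment M_r = W × 8.6 = 71307 × 8.6 = 613200.
FS_overturning = M_r/M_o = 613200/99770 = 6.147.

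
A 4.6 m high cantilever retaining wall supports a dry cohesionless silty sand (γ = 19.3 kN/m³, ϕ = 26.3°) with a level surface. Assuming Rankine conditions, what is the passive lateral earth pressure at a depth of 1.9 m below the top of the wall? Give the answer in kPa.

K_p = (1 + sin φ)/(1 − sin φ) = 2.591.
σ_h = K_p γ z = 2.591 × 19.3 × 1.9 = 95.02 kPa.

95.0 kPa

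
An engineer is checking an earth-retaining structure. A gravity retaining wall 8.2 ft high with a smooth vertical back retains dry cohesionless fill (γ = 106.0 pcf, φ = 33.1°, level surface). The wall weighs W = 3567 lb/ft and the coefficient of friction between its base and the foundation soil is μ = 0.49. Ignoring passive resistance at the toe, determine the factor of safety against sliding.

1.67

K_a = tan²(45° − 33.1°/2) = 0.2936.
P_a = ½K_aγH² = 0.5×0.2936×106.0×8.2² = 1046 lb/ft, acting at H/3 = 2.733 ft above the base.
FS_sliding = μW / P_a = 0.49×3567 / 1046 = 1.671.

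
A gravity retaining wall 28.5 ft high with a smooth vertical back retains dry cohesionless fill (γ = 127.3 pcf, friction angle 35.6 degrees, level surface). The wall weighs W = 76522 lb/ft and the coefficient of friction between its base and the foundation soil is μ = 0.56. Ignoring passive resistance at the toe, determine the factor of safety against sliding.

3.14

K_a = tan²(45° − 35.6°/2) = 0.2641.
P_a = ½K_aγH² = 0.5×0.2641×127.3×28.5² = 13660 lb/ft, acting at H/3 = 9.500 ft above the base.
FS_sliding = μW / P_a = 0.56×76522 / 13660 = 3.138.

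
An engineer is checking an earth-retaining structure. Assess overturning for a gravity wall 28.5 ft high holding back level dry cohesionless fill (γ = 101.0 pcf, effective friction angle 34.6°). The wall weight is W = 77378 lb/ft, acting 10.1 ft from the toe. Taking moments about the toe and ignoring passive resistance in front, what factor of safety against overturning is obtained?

K_a = tan²(45° − 34.6°/2) = 0.2756.
P_a = ½K_aγH² = 0.5×0.2756×101.0×28.5² = 11310 lb/ft, acting at H/3 = 9.500 ft above the base.
Overturning moment M_o = P_a × H/3 = 11310 × 9.500 = 107400.
Resisting moment M_r = W × 10.1 = 77378 × 10.1 = 781500.
FS_overturning = M_r/M_o = 781500/107400 = 7.276.

7.28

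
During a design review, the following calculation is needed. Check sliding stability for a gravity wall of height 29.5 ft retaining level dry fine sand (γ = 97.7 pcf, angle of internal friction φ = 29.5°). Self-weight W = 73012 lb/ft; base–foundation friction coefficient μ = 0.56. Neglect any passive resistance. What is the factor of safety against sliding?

2.83

K_a = tan²(45° − 29.5°/2) = 0.3401.
P_a = ½K_aγH² = 0.5×0.3401×97.7×29.5² = 14460 lb/ft, acting at H/3 = 9.833 ft above the base.
FS_sliding = μW / P_a = 0.56×73012 / 14460 = 2.828.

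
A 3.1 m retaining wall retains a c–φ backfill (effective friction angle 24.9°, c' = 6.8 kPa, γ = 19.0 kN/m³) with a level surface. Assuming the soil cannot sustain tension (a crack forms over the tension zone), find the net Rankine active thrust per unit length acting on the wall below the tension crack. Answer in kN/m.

15.2 kN/m

K_a = 0.4074; √K_a = 0.6383.
Tension-crack depth z_c = 2c/(γ√K_a) = 2×6.8/(19.0×0.6383) = 1.121 m.
σ_a at base = K_a γ H − 2c√K_a = 0.4074×19.0×3.1 − 2×6.8×0.6383 = 15.32 kPa.
P_a = ½ × 15.32 × (H − z_c) = 0.5×15.32×1.979 = 15.15 kN/m.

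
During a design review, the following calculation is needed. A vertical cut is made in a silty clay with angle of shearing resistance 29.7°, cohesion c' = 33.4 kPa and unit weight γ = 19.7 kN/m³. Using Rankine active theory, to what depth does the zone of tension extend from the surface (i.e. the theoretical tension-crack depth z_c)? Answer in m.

5.84 m

K_a = tan²(45° − 29.7°/2) = 0.3374; √K_a = 0.5808.
The active pressure is zero where K_a γ z = 2c√K_a, so z_c = 2c/(γ√K_a) = 2×33.4/(19.7×0.5808) = 5.838 m.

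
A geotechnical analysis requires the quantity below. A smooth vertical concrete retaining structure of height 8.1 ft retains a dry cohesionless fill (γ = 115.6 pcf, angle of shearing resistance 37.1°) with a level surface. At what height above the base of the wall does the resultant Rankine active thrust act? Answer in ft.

K_a = 0.2475.
The pressure distribution is triangular, so the resultant acts at H/3 above the base = 8.1/3 = 2.700 ft.

2.70 ft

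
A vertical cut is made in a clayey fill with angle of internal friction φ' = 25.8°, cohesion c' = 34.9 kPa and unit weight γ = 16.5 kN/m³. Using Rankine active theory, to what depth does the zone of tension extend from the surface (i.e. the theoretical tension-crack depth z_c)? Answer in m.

K_a = tan²(45° − 25.8°/2) = 0.3935; √K_a = 0.6273.
The active pressure is zero where K_a γ z = 2c√K_a, so z_c = 2c/(γ√K_a) = 2×34.9/(16.5×0.6273) = 6.744 m.

6.74 m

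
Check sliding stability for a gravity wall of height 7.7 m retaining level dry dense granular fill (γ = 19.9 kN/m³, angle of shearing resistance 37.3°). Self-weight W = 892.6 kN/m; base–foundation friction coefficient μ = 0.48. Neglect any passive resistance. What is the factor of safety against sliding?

K_a = tan²(45° − 37.3°/2) = 0.2453.
P_a = ½K_aγH² = 0.5×0.2453×19.9×7.7² = 144.7 kN/m, acting at H/3 = 2.567 m above the base.
FS_sliding = μW / P_a = 0.48×892.6 / 144.7 = 2.960.

2.96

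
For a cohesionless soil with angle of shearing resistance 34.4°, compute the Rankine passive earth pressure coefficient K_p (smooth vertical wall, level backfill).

3.60

K_p = (1 + sin φ)/(1 − sin φ) = tan²(45° + 34.4°/2) = 3.597.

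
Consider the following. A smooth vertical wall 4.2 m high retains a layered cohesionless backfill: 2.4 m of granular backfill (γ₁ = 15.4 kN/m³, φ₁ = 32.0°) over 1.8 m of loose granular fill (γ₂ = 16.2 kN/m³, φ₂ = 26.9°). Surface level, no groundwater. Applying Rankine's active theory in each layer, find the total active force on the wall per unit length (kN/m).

K_a1 = tan²(45°−32.0°/2) = 0.3073; K_a2 = tan²(45°−26.9°/2) = 0.3770.
Layer 1: σ at base = K_a1 γ₁ h₁ = 11.36 kPa; P₁ = ½×11.36×2.4 = 13.63.
Layer 2: σ_v at top = γ₁h₁ = 36.96; σ_h top = K_a2×36.96 = 13.93; σ_h base = K_a2×(36.96+16.2×1.8) = 24.93.
P₂ = ½(13.93+24.93)×1.8 = 34.97. Total P_a = 13.63+34.97 = 48.60 kN/m.

48.6 kN/m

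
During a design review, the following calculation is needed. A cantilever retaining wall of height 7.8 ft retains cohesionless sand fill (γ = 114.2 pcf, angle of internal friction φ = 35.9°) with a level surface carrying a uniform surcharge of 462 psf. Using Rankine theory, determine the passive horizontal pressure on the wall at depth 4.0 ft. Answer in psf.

3520 psf

K_p = (1 + sin φ)/(1 − sin φ) = 3.835.
σ_v = γz + q = 114.2 × 4.0 + 462 = 918.8 psf.
σ_h = K_p σ_v = 3.835 × 918.8 = 3524 psf.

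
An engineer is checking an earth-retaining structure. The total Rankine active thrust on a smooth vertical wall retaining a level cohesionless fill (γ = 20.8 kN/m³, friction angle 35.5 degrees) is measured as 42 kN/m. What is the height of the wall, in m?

3.90 m

K_a = 0.2653. P_a = ½ K_a γ H² ⇒ H = √(2P_a/(K_a γ)).
H = √(2×42/(0.2653×20.8)) = 3.902 m.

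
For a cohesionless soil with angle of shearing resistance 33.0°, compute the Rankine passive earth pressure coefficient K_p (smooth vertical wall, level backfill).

K_p = (1 + sin φ)/(1 − sin φ) = tan²(45° + 33.0°/2) = 3.392.

3.39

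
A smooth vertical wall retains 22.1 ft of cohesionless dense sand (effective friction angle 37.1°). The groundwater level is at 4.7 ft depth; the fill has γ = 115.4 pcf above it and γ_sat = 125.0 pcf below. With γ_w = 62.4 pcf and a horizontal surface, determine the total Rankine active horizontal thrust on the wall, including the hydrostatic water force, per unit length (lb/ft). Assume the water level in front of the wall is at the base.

14400 lb/ft

K_a = tan²(45° − φ/2) = 0.2475.
γ' = 125.0 − 62.4 = 62.60 pcf. Depth below WT = 17.4 ft.
σ'_h at WT = K_a γ d_w = 134.2 psf; at base = 134.2 + K_a γ' × 17.4 = 403.8 psf.
P₁ (0–4.7 ft) = ½×134.2×4.7 = 315.5. P₂ (4.7–22.1 ft) = ½(134.2+403.8)×17.4 = 4681.
P_w = ½ γ_w h₂² = 0.5×62.4×17.4² = 9446. Total = 315.5+4681+9446 = 14440 lb/ft.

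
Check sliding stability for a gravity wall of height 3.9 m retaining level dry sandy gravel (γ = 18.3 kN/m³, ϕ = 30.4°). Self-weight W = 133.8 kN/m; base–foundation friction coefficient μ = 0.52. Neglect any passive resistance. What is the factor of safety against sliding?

K_a = tan²(45° − 30.4°/2) = 0.3280.
P_a = ½K_aγH² = 0.5×0.3280×18.3×3.9² = 45.65 kN/m, acting at H/3 = 1.300 m above the base.
FS_sliding = μW / P_a = 0.52×133.8 / 45.65 = 1.524.

1.52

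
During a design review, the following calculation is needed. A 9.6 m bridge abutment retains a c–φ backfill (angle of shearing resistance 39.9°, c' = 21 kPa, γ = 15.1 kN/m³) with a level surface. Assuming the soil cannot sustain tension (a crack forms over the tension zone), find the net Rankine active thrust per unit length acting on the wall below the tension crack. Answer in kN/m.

22.0 kN/m

K_a = 0.2184; √K_a = 0.4674.
Tension-crack depth z_c = 2c/(γ√K_a) = 2×21/(15.1×0.4674) = 5.951 m.
σ_a at base = K_a γ H − 2c√K_a = 0.2184×15.1×9.6 − 2×21×0.4674 = 12.03 kPa.
P_a = ½ × 12.03 × (H − z_c) = 0.5×12.03×3.649 = 21.96 kN/m.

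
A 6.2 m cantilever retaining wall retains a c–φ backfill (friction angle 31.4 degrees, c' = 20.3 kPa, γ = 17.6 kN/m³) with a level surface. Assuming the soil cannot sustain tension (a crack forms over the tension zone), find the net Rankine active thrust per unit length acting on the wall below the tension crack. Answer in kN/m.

K_a = 0.3149; √K_a = 0.5612.
Tension-crack depth z_c = 2c/(γ√K_a) = 2×20.3/(17.6×0.5612) = 4.111 m.
σ_a at base = K_a γ H − 2c√K_a = 0.3149×17.6×6.2 − 2×20.3×0.5612 = 11.58 kPa.
P_a = ½ × 11.58 × (H − z_c) = 0.5×11.58×2.089 = 12.10 kN/m.

12.1 kN/m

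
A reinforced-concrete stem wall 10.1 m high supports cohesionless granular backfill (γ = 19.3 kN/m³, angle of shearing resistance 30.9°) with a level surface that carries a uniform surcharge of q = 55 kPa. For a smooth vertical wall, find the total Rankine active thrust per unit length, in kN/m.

K_a = tan²(45° − φ/2) = 0.3214.
Soil triangle: ½ K_a γ H² = 0.5×0.3214×19.3×10.1² = 316.4 kN/m.
Surcharge rectangle: K_a q H = 0.3214×55×10.1 = 178.5 kN/m.
Total = 316.4 + 178.5 = 494.9 kN/m.

495 kN/m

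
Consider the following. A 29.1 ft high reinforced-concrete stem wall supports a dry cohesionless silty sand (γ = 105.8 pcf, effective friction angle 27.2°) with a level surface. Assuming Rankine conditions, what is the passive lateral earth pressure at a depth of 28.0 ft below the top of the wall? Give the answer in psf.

7950 psf

K_p = (1 + sin φ)/(1 − sin φ) = 2.684.
σ_h = K_p γ z = 2.684 × 105.8 × 28.0 = 7951 psf.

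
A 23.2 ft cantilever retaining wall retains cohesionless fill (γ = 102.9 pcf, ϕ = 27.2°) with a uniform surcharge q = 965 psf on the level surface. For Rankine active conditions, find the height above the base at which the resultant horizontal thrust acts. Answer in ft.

9.46 ft

K_a = 0.3726.
Triangular part P₁ = ½K_aγH² = 10320 at H/3 = 7.733 ft; rectangular part P₂ = K_a q H = 8342 at H/2 = 11.60 ft.
ȳ = (P₁·7.733 + P₂·11.60)/(P₁+P₂) = 9.462 ft.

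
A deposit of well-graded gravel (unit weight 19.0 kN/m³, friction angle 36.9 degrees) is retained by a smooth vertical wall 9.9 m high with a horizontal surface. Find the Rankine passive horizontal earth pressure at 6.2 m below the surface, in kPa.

472 kPa

K_p = (1 + sin φ)/(1 − sin φ) = 4.005.
σ_h = K_p γ z = 4.005 × 19.0 × 6.2 = 471.8 kPa.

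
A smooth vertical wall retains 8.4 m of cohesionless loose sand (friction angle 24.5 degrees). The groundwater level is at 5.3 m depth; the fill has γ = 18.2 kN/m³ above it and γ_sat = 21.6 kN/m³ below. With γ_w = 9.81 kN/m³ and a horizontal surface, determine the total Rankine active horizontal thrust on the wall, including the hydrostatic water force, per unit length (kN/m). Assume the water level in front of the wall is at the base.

300 kN/m

K_a = tan²(45° − φ/2) = 0.4137.
γ' = 21.6 − 9.81 = 11.79 kN/m³. Depth below WT = 3.1 m.
σ'_h at WT = K_a γ d_w = 39.91 kPa; at base = 39.91 + K_a γ' × 3.1 = 55.03 kPa.
P₁ (0–5.3 m) = ½×39.91×5.3 = 105.8. P₂ (5.3–8.4 m) = ½(39.91+55.03)×3.1 = 147.2.
P_w = ½ γ_w h₂² = 0.5×9.81×3.1² = 47.14. Total = 105.8+147.2+47.14 = 300.1 kN/m.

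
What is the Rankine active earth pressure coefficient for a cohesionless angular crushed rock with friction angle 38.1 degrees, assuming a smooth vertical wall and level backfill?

K_a = (1 − sin φ)/(1 + sin φ) = (1 − sin 38.1°)/(1 + sin 38.1°) = 0.2368.

0.237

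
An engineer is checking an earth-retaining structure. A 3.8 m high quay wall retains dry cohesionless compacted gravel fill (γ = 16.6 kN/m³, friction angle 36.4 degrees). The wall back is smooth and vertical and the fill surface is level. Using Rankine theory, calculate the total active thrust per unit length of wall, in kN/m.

K_a = tan²(45° − φ/2) = 0.2552.
P_a = ½ K_a γ H² = 0.5 × 0.2552 × 16.6 × 3.8² = 30.58 kN/m.

30.6 kN/m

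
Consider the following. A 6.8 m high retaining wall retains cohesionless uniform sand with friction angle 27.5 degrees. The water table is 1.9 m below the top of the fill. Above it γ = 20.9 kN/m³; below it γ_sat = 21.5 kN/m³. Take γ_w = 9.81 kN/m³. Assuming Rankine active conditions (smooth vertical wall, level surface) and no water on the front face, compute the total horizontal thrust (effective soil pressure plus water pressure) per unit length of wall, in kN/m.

K_a = tan²(45° − φ/2) = 0.3682.
γ' = 21.5 − 9.81 = 11.69 kN/m³. Depth below WT = 4.9 m.
σ'_h at WT = K_a γ d_w = 14.62 kPa; at base = 14.62 + K_a γ' × 4.9 = 35.71 kPa.
P₁ (0–1.9 m) = ½×14.62×1.9 = 13.89. P₂ (1.9–6.8 m) = ½(14.62+35.71)×4.9 = 123.3.
P_w = ½ γ_w h₂² = 0.5×9.81×4.9² = 117.8. Total = 13.89+123.3+117.8 = 255.0 kN/m.

255 kN/m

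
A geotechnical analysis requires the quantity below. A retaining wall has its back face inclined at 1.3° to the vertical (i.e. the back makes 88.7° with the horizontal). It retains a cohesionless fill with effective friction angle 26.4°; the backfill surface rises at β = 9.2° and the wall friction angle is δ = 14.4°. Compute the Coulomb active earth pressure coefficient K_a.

0.405

K_a = sin²(α+φ) / [sin²α · sin(α−δ) · (1 + √{sin(φ+δ)sin(φ−β) / (sin(α−δ)sin(α+β))})²].
With α = 88.7°, φ = 26.4°, δ = 14.4°, β = 9.2°: K_a = 0.4053.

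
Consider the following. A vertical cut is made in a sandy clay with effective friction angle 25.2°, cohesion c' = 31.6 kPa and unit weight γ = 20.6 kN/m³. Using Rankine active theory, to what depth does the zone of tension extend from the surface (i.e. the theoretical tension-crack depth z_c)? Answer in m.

4.83 m

K_a = tan²(45° − 25.2°/2) = 0.4027; √K_a = 0.6346.
The active pressure is zero where K_a γ z = 2c√K_a, so z_c = 2c/(γ√K_a) = 2×31.6/(20.6×0.6346) = 4.834 m.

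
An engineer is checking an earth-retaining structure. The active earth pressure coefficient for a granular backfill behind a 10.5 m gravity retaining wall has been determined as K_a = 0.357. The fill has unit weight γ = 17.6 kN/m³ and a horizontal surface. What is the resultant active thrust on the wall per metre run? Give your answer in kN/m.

P = ½ K_a γ H² = 0.5 × 0.357 × 17.6 × 10.5² = 346.4 kN/m.

346 kN/m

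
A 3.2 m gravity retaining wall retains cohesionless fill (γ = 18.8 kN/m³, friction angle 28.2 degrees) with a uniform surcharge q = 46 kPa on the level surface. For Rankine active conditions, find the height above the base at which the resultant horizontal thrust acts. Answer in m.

1.39 m

K_a = 0.3582.
Triangular part P₁ = ½K_aγH² = 34.48 at H/3 = 1.067 m; rectangular part P₂ = K_a q H = 52.73 at H/2 = 1.600 m.
ȳ = (P₁·1.067 + P₂·1.600)/(P₁+P₂) = 1.389 m.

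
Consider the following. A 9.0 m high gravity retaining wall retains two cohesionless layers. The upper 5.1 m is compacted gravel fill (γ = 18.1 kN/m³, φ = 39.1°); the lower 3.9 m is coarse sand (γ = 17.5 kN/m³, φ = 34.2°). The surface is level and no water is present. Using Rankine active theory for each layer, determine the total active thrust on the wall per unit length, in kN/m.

192 kN/m

K_a1 = tan²(45°−39.1°/2) = 0.2265; K_a2 = tan²(45°−34.2°/2) = 0.2803.
Layer 1: σ at base = K_a1 γ₁ h₁ = 20.91 kPa; P₁ = ½×20.91×5.1 = 53.31.
Layer 2: σ_v at top = γ₁h₁ = 92.31; σ_h top = K_a2×92.31 = 25.88; σ_h base = K_a2×(92.31+17.5×3.9) = 45.01.
P₂ = ½(25.88+45.01)×3.9 = 138.2. Total P_a = 53.31+138.2 = 191.5 kN/m.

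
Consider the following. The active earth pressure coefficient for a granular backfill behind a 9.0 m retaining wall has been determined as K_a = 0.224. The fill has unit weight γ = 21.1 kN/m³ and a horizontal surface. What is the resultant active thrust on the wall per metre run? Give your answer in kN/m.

191 kN/m

P = ½ K_a γ H² = 0.5 × 0.224 × 21.1 × 9.0² = 191.4 kN/m.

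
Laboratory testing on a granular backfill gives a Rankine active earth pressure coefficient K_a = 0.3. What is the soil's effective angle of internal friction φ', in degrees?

K_a = tan²(45° − φ/2) ⇒ 45° − φ/2 = arctan(√0.3) = 28.71°.
φ = 2(45° − 28.71°) = 32.58°.

32.6°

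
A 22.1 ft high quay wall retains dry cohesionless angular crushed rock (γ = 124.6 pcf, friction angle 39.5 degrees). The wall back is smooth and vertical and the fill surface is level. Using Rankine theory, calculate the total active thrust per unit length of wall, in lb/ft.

6770 lb/ft

K_a = tan²(45° − φ/2) = 0.2224.
P_a = ½ K_a γ H² = 0.5 × 0.2224 × 124.6 × 22.1² = 6768 lb/ft.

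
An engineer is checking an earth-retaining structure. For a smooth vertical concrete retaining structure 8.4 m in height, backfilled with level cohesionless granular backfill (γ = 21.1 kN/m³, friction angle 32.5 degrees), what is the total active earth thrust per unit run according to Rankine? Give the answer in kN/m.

K_a = tan²(45° − φ/2) = 0.3010.
P_a = ½ K_a γ H² = 0.5 × 0.3010 × 21.1 × 8.4² = 224.1 kN/m.

224 kN/m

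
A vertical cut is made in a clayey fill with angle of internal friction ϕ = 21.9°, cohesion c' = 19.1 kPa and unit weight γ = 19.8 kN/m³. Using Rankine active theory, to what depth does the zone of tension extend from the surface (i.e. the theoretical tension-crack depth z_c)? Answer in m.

2.85 m

K_a = tan²(45° − 21.9°/2) = 0.4567; √K_a = 0.6758.
The active pressure is zero where K_a γ z = 2c√K_a, so z_c = 2c/(γ√K_a) = 2×19.1/(19.8×0.6758) = 2.855 m.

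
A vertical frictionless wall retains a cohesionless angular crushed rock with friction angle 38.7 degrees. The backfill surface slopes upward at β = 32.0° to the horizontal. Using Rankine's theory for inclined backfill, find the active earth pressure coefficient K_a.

0.371

K_a = cos β · (cos β − √(cos²β − cos²φ)) / (cos β + √(cos²β − cos²φ)).
cos β = 0.8480, cos φ = 0.7804, √(cos²β − cos²φ) = 0.3318.
K_a = 0.8480 × (0.8480 − 0.3318)/(0.8480 + 0.3318) = 0.3710.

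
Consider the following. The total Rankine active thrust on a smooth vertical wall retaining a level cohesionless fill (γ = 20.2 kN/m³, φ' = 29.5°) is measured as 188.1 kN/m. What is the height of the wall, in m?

7.40 m

K_a = 0.3401. P_a = ½ K_a γ H² ⇒ H = √(2P_a/(K_a γ)).
H = √(2×188.1/(0.3401×20.2)) = 7.400 m.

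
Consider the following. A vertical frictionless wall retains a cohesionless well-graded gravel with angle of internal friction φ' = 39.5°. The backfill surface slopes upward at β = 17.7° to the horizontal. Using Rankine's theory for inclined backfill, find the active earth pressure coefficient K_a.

K_a = cos β · (cos β − √(cos²β − cos²φ)) / (cos β + √(cos²β − cos²φ)).
cos β = 0.9527, cos φ = 0.7716, √(cos²β − cos²φ) = 0.5587.
K_a = 0.9527 × (0.9527 − 0.5587)/(0.9527 + 0.5587) = 0.2483.

0.248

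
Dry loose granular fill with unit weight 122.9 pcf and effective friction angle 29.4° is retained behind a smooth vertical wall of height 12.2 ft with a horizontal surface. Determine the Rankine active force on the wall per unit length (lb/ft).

3120 lb/ft

K_a = tan²(45° − φ/2) = 0.3415.
P_a = ½ K_a γ H² = 0.5 × 0.3415 × 122.9 × 12.2² = 3123 lb/ft.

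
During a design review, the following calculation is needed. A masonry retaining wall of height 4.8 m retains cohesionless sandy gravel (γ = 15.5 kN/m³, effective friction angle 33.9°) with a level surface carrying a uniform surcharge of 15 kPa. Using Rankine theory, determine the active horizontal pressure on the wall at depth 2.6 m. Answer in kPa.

K_a = (1 − sin φ)/(1 + sin φ) = 0.2839.
σ_v = γz + q = 15.5 × 2.6 + 15 = 55.30 kPa.
σ_h = K_a σ_v = 0.2839 × 55.30 = 15.70 kPa.

15.7 kPa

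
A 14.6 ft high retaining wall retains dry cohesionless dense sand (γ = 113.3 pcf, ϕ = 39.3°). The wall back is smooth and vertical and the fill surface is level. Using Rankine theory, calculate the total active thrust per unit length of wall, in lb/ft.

K_a = tan²(45° − φ/2) = 0.2245.
P_a = ½ K_a γ H² = 0.5 × 0.2245 × 113.3 × 14.6² = 2710 lb/ft.

2710 lb/ft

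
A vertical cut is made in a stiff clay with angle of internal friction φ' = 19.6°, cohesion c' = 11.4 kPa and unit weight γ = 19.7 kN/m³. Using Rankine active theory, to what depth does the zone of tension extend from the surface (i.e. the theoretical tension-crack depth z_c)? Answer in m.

1.64 m

K_a = tan²(45° − 19.6°/2) = 0.4976; √K_a = 0.7054.
The active pressure is zero where K_a γ z = 2c√K_a, so z_c = 2c/(γ√K_a) = 2×11.4/(19.7×0.7054) = 1.641 m.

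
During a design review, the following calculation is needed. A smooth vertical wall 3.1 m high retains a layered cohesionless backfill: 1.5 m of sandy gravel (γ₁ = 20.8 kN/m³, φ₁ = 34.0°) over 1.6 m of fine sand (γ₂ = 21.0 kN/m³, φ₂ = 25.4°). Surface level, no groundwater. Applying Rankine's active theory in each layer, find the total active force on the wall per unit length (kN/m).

K_a1 = tan²(45°−34.0°/2) = 0.2827; K_a2 = tan²(45°−25.4°/2) = 0.3996.
Layer 1: σ at base = K_a1 γ₁ h₁ = 8.821 kPa; P₁ = ½×8.821×1.5 = 6.616.
Layer 2: σ_v at top = γ₁h₁ = 31.20; σ_h top = K_a2×31.20 = 12.47; σ_h base = K_a2×(31.20+21.0×1.6) = 25.90.
P₂ = ½(12.47+25.90)×1.6 = 30.69. Total P_a = 6.616+30.69 = 37.31 kN/m.

37.3 kN/m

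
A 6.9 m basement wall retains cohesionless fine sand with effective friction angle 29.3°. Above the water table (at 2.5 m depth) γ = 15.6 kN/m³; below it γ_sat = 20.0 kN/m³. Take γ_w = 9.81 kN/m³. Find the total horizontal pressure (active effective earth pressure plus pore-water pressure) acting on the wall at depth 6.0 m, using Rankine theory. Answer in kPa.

K_a = (1 − sin φ)/(1 + sin φ) = 0.3428.
γ' = 20.0 − 9.81 = 10.19 kN/m³.
Effective vertical stress at 6.0 m: σ'_v = 15.6×2.5 + 10.19×3.50 = 74.66 kPa.
σ'_h = K_a σ'_v = 0.3428 × 74.66 = 25.60 kPa; u = γ_w × 3.50 = 34.34 kPa.
Total σ_h = 25.60 + 34.34 = 59.93 kPa.

59.9 kPa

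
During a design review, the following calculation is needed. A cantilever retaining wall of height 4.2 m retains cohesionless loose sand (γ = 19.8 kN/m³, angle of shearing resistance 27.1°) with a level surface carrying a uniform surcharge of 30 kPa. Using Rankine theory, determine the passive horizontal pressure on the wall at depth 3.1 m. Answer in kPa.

K_p = (1 + sin φ)/(1 − sin φ) = 2.673.
σ_v = γz + q = 19.8 × 3.1 + 30 = 91.38 kPa.
σ_h = K_p σ_v = 2.673 × 91.38 = 244.3 kPa.

244 kPa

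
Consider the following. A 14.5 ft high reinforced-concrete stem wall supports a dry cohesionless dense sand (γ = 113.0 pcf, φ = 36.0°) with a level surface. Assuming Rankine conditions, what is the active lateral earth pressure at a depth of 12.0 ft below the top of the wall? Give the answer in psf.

K_a = (1 − sin φ)/(1 + sin φ) = 0.2596.
σ_h = K_a γ z = 0.2596 × 113.0 × 12.0 = 352.0 psf.

352 psf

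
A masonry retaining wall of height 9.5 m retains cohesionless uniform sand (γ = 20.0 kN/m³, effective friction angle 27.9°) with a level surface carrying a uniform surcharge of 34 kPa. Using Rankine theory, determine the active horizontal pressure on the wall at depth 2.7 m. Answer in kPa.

K_a = (1 − sin φ)/(1 + sin φ) = 0.3625.
σ_v = γz + q = 20.0 × 2.7 + 34 = 88.00 kPa.
σ_h = K_a σ_v = 0.3625 × 88.00 = 31.90 kPa.

31.9 kPa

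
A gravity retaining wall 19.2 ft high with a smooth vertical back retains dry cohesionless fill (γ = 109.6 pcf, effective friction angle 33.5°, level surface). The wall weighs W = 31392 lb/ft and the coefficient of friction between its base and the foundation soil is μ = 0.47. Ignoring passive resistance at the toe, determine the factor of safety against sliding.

K_a = tan²(45° − 33.5°/2) = 0.2887.
P_a = ½K_aγH² = 0.5×0.2887×109.6×19.2² = 5832 lb/ft, acting at H/3 = 6.400 ft above the base.
FS_sliding = μW / P_a = 0.47×31392 / 5832 = 2.530.

2.53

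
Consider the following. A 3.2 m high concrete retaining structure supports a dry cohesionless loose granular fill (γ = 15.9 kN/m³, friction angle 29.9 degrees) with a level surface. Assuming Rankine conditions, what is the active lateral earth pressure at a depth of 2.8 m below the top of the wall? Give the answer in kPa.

K_a = (1 − sin φ)/(1 + sin φ) = 0.3347.
σ_h = K_a γ z = 0.3347 × 15.9 × 2.8 = 14.90 kPa.

14.9 kPa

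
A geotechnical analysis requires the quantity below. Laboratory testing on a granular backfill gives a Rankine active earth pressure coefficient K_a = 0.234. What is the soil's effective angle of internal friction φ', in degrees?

38.4°

K_a = tan²(45° − φ/2) ⇒ 45° − φ/2 = arctan(√0.234) = 25.81°.
φ = 2(45° − 25.81°) = 38.37°.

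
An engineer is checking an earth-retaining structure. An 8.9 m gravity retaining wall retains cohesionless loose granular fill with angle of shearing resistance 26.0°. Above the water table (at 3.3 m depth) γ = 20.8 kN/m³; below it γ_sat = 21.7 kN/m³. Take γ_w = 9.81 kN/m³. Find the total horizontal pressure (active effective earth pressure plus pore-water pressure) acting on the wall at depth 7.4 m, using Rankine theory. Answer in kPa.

K_a = (1 − sin φ)/(1 + sin φ) = 0.3905.
γ' = 21.7 − 9.81 = 11.89 kN/m³.
Effective vertical stress at 7.4 m: σ'_v = 20.8×3.3 + 11.89×4.10 = 117.4 kPa.
σ'_h = K_a σ'_v = 0.3905 × 117.4 = 45.84 kPa; u = γ_w × 4.10 = 40.22 kPa.
Total σ_h = 45.84 + 40.22 = 86.06 kPa.

86.1 kPa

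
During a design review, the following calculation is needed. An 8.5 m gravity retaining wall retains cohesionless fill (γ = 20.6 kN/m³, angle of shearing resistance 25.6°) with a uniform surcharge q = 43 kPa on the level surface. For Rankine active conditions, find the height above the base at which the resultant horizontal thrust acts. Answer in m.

K_a = 0.3966.
Triangular part P₁ = ½K_aγH² = 295.1 at H/3 = 2.833 m; rectangular part P₂ = K_a q H = 144.9 at H/2 = 4.250 m.
ȳ = (P₁·2.833 + P₂·4.250)/(P₁+P₂) = 3.300 m.

3.30 m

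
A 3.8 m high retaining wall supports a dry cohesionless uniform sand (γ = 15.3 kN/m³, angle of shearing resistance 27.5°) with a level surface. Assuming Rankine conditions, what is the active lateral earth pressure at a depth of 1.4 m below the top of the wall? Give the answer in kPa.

K_a = (1 − sin φ)/(1 + sin φ) = 0.3682.
σ_h = K_a γ z = 0.3682 × 15.3 × 1.4 = 7.887 kPa.

7.89 kPa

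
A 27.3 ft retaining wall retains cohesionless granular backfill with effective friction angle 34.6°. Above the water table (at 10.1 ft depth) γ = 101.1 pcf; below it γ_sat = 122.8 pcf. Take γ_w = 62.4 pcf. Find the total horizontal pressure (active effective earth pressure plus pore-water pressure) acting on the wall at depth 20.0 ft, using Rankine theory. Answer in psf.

K_a = (1 − sin φ)/(1 + sin φ) = 0.2756.
γ' = 122.8 − 62.4 = 60.40 pcf.
Effective vertical stress at 20.0 ft: σ'_v = 101.1×10.1 + 60.40×9.90 = 1619 psf.
σ'_h = K_a σ'_v = 0.2756 × 1619 = 446.3 psf; u = γ_w × 9.90 = 617.8 psf.
Total σ_h = 446.3 + 617.8 = 1064 psf.

1060 psf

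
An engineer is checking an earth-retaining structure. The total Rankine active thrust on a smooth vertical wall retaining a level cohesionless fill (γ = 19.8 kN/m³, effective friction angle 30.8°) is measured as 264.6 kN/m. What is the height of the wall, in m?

9.10 m

K_a = 0.3227. P_a = ½ K_a γ H² ⇒ H = √(2P_a/(K_a γ)).
H = √(2×264.6/(0.3227×19.8)) = 9.101 m.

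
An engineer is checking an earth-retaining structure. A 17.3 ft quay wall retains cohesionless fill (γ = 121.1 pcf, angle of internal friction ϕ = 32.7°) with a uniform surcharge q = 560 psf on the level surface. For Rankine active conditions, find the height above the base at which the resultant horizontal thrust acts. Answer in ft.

K_a = 0.2985.
Triangular part P₁ = ½K_aγH² = 5409 at H/3 = 5.767 ft; rectangular part P₂ = K_a q H = 2892 at H/2 = 8.650 ft.
ȳ = (P₁·5.767 + P₂·8.650)/(P₁+P₂) = 6.771 ft.

6.77 ft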